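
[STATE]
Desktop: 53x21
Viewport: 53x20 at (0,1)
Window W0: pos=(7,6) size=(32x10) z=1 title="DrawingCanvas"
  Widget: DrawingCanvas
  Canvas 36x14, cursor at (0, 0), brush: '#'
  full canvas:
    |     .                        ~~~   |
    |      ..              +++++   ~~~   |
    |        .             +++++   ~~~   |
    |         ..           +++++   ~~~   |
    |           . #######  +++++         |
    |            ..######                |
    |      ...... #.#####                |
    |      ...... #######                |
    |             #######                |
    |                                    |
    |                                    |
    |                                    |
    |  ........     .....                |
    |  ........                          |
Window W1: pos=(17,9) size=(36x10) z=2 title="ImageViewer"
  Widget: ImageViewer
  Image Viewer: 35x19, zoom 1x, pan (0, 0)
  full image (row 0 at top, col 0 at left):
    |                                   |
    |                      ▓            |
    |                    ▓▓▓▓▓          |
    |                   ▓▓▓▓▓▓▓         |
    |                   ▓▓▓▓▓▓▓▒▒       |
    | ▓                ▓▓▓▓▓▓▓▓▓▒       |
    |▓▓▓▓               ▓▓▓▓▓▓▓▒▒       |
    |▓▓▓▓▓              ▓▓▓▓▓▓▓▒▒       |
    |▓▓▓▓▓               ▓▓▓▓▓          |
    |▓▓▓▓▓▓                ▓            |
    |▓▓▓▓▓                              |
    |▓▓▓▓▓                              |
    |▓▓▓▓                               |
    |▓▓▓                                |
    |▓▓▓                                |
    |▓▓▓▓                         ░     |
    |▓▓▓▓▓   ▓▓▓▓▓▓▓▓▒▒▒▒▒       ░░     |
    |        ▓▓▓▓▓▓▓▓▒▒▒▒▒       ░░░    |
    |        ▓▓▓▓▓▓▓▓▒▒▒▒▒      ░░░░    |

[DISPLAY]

                                                     
                                                     
                                                     
                                                     
                                                     
       ┏━━━━━━━━━━━━━━━━━━━━━━━━━━━━━━┓              
       ┃ DrawingCanvas                ┃              
       ┠──────────────────────────────┨              
       ┃+    .   ┏━━━━━━━━━━━━━━━━━━━━━━━━━━━━━━━━━━┓
       ┃      .. ┃ ImageViewer                      ┃
       ┃        .┠──────────────────────────────────┨
       ┃         ┃                                  ┃
       ┃         ┃                      ▓           ┃
       ┃         ┃                    ▓▓▓▓▓         ┃
       ┗━━━━━━━━━┃                   ▓▓▓▓▓▓▓        ┃
                 ┃                   ▓▓▓▓▓▓▓▒▒      ┃
                 ┃ ▓                ▓▓▓▓▓▓▓▓▓▒      ┃
                 ┗━━━━━━━━━━━━━━━━━━━━━━━━━━━━━━━━━━┛
                                                     
                                                     


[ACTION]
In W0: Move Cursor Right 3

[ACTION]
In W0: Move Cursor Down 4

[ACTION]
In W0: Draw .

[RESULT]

                                                     
                                                     
                                                     
                                                     
                                                     
       ┏━━━━━━━━━━━━━━━━━━━━━━━━━━━━━━┓              
       ┃ DrawingCanvas                ┃              
       ┠──────────────────────────────┨              
       ┃     .   ┏━━━━━━━━━━━━━━━━━━━━━━━━━━━━━━━━━━┓
       ┃      .. ┃ ImageViewer                      ┃
       ┃        .┠──────────────────────────────────┨
       ┃         ┃                                  ┃
       ┃   .     ┃                      ▓           ┃
       ┃         ┃                    ▓▓▓▓▓         ┃
       ┗━━━━━━━━━┃                   ▓▓▓▓▓▓▓        ┃
                 ┃                   ▓▓▓▓▓▓▓▒▒      ┃
                 ┃ ▓                ▓▓▓▓▓▓▓▓▓▒      ┃
                 ┗━━━━━━━━━━━━━━━━━━━━━━━━━━━━━━━━━━┛
                                                     
                                                     


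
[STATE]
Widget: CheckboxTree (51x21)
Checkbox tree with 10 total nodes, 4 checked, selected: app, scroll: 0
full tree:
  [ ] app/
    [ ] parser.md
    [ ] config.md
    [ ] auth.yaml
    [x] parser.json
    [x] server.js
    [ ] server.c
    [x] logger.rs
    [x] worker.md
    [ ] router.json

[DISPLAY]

>[-] app/                                          
   [ ] parser.md                                   
   [ ] config.md                                   
   [ ] auth.yaml                                   
   [x] parser.json                                 
   [x] server.js                                   
   [ ] server.c                                    
   [x] logger.rs                                   
   [x] worker.md                                   
   [ ] router.json                                 
                                                   
                                                   
                                                   
                                                   
                                                   
                                                   
                                                   
                                                   
                                                   
                                                   
                                                   


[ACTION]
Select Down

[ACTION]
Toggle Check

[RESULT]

 [-] app/                                          
>  [x] parser.md                                   
   [ ] config.md                                   
   [ ] auth.yaml                                   
   [x] parser.json                                 
   [x] server.js                                   
   [ ] server.c                                    
   [x] logger.rs                                   
   [x] worker.md                                   
   [ ] router.json                                 
                                                   
                                                   
                                                   
                                                   
                                                   
                                                   
                                                   
                                                   
                                                   
                                                   
                                                   


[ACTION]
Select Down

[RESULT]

 [-] app/                                          
   [x] parser.md                                   
>  [ ] config.md                                   
   [ ] auth.yaml                                   
   [x] parser.json                                 
   [x] server.js                                   
   [ ] server.c                                    
   [x] logger.rs                                   
   [x] worker.md                                   
   [ ] router.json                                 
                                                   
                                                   
                                                   
                                                   
                                                   
                                                   
                                                   
                                                   
                                                   
                                                   
                                                   


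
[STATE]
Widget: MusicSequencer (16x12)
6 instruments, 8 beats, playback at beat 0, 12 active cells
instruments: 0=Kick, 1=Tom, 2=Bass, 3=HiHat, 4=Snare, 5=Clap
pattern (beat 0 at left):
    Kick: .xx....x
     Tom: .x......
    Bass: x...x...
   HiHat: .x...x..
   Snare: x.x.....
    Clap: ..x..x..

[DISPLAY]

      ▼1234567  
  Kick·██····█  
   Tom·█······  
  Bass█···█···  
 HiHat·█···█··  
 Snare█·█·····  
  Clap··█··█··  
                
                
                
                
                


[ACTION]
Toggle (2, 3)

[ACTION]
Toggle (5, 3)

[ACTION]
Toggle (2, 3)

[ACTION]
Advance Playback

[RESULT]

      0▼234567  
  Kick·██····█  
   Tom·█······  
  Bass█···█···  
 HiHat·█···█··  
 Snare█·█·····  
  Clap··██·█··  
                
                
                
                
                


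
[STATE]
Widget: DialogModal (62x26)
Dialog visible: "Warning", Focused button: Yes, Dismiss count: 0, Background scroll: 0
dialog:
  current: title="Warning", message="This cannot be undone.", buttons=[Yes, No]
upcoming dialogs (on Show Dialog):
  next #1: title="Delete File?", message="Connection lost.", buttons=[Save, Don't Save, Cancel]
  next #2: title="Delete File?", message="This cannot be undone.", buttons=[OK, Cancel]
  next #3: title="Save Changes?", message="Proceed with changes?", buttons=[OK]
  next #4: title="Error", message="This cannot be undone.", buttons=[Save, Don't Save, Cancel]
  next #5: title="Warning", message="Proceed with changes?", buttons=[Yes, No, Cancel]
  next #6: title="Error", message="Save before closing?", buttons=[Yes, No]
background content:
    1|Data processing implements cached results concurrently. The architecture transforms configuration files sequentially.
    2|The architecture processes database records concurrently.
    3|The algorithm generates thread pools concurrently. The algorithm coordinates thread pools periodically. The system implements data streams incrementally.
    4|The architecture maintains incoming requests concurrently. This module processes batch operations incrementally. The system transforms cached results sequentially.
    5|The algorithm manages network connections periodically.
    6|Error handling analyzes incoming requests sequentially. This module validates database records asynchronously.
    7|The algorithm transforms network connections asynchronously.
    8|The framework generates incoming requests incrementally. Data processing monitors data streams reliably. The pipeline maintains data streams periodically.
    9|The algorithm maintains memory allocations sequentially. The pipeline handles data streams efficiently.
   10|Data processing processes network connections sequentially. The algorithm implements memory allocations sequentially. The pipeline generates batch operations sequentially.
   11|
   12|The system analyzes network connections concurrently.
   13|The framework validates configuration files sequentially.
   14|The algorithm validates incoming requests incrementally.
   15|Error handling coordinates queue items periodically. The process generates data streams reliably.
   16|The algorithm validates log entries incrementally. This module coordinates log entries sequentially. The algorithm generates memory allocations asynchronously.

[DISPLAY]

Data processing implements cached results concurrently. The ar
The architecture processes database records concurrently.     
The algorithm generates thread pools concurrently. The algorit
The architecture maintains incoming requests concurrently. Thi
The algorithm manages network connections periodically.       
Error handling analyzes incoming requests sequentially. This m
The algorithm transforms network connections asynchronously.  
The framework generates incoming requests incrementally. Data 
The algorithm maintains memory allocations sequentially. The p
Data processing processes network connections sequentially. Th
                  ┌────────────────────────┐                  
The system analyze│        Warning         │urrently.         
The framework vali│ This cannot be undone. │sequentially.     
The algorithm vali│       [Yes]  No        │crementally.      
Error handling coo└────────────────────────┘dically. The proce
The algorithm validates log entries incrementally. This module
                                                              
                                                              
                                                              
                                                              
                                                              
                                                              
                                                              
                                                              
                                                              
                                                              


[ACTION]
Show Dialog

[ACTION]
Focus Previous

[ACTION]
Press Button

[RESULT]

Data processing implements cached results concurrently. The ar
The architecture processes database records concurrently.     
The algorithm generates thread pools concurrently. The algorit
The architecture maintains incoming requests concurrently. Thi
The algorithm manages network connections periodically.       
Error handling analyzes incoming requests sequentially. This m
The algorithm transforms network connections asynchronously.  
The framework generates incoming requests incrementally. Data 
The algorithm maintains memory allocations sequentially. The p
Data processing processes network connections sequentially. Th
                                                              
The system analyzes network connections concurrently.         
The framework validates configuration files sequentially.     
The algorithm validates incoming requests incrementally.      
Error handling coordinates queue items periodically. The proce
The algorithm validates log entries incrementally. This module
                                                              
                                                              
                                                              
                                                              
                                                              
                                                              
                                                              
                                                              
                                                              
                                                              


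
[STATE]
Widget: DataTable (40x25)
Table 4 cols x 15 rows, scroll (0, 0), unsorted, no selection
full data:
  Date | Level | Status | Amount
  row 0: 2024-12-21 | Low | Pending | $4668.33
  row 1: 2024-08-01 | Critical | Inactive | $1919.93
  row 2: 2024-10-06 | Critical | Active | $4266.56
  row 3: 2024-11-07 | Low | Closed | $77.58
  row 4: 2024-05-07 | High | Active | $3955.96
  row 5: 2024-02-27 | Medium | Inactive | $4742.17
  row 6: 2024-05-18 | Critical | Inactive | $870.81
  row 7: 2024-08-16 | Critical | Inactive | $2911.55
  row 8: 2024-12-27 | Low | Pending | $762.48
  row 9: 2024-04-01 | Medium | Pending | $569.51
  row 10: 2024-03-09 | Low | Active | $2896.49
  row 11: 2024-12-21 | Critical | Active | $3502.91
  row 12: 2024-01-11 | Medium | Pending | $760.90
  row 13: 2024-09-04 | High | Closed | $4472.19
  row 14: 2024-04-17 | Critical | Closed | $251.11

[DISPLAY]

Date      │Level   │Status  │Amount     
──────────┼────────┼────────┼────────   
2024-12-21│Low     │Pending │$4668.33   
2024-08-01│Critical│Inactive│$1919.93   
2024-10-06│Critical│Active  │$4266.56   
2024-11-07│Low     │Closed  │$77.58     
2024-05-07│High    │Active  │$3955.96   
2024-02-27│Medium  │Inactive│$4742.17   
2024-05-18│Critical│Inactive│$870.81    
2024-08-16│Critical│Inactive│$2911.55   
2024-12-27│Low     │Pending │$762.48    
2024-04-01│Medium  │Pending │$569.51    
2024-03-09│Low     │Active  │$2896.49   
2024-12-21│Critical│Active  │$3502.91   
2024-01-11│Medium  │Pending │$760.90    
2024-09-04│High    │Closed  │$4472.19   
2024-04-17│Critical│Closed  │$251.11    
                                        
                                        
                                        
                                        
                                        
                                        
                                        
                                        


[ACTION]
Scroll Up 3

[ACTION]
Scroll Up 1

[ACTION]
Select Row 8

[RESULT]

Date      │Level   │Status  │Amount     
──────────┼────────┼────────┼────────   
2024-12-21│Low     │Pending │$4668.33   
2024-08-01│Critical│Inactive│$1919.93   
2024-10-06│Critical│Active  │$4266.56   
2024-11-07│Low     │Closed  │$77.58     
2024-05-07│High    │Active  │$3955.96   
2024-02-27│Medium  │Inactive│$4742.17   
2024-05-18│Critical│Inactive│$870.81    
2024-08-16│Critical│Inactive│$2911.55   
>024-12-27│Low     │Pending │$762.48    
2024-04-01│Medium  │Pending │$569.51    
2024-03-09│Low     │Active  │$2896.49   
2024-12-21│Critical│Active  │$3502.91   
2024-01-11│Medium  │Pending │$760.90    
2024-09-04│High    │Closed  │$4472.19   
2024-04-17│Critical│Closed  │$251.11    
                                        
                                        
                                        
                                        
                                        
                                        
                                        
                                        


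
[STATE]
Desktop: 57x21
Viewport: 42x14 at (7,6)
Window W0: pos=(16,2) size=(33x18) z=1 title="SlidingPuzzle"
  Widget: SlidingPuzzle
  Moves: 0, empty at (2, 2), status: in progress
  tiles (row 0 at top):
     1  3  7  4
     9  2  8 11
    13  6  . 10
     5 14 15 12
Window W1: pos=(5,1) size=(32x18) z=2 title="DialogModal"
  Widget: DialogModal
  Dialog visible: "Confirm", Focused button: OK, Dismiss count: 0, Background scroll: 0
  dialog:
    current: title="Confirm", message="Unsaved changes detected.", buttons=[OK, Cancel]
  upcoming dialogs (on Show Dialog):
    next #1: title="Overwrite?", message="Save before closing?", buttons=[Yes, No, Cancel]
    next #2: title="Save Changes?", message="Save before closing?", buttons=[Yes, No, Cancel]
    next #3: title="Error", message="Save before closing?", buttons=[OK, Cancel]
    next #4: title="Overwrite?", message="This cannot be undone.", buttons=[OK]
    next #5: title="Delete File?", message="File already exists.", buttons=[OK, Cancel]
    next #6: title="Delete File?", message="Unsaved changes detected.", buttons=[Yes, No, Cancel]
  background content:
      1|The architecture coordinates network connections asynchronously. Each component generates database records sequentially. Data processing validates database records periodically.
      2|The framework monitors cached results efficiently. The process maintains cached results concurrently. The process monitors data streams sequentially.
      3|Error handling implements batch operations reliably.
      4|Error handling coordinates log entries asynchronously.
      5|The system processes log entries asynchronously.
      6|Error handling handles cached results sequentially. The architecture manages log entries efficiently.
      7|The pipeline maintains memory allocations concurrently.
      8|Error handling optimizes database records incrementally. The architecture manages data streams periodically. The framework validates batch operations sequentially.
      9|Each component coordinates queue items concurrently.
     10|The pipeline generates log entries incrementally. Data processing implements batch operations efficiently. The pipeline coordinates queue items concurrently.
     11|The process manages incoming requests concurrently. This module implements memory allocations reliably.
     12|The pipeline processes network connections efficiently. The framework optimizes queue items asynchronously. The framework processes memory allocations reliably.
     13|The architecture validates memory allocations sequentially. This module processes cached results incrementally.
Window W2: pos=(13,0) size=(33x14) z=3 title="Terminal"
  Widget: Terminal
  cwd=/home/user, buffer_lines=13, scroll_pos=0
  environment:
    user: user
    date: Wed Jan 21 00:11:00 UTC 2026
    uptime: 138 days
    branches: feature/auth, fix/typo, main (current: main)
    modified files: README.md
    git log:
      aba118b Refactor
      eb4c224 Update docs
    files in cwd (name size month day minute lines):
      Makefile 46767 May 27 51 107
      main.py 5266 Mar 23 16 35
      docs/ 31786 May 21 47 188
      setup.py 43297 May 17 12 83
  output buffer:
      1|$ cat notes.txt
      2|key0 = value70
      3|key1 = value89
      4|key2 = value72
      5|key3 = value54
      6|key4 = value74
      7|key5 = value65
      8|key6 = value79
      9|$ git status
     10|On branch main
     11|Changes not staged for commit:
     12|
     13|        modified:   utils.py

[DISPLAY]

rror h┃key2 = value72                 ┃  ┃
rror h┃key3 = value54                 ┃  ┃
h┌────┃key4 = value74                 ┃  ┃
r│    ┃key5 = value65                 ┃  ┃
h│Unsa┃key6 = value79                 ┃  ┃
r│    ┃$ git status                   ┃  ┃
a└────┃On branch main                 ┃  ┃
he pip┗━━━━━━━━━━━━━━━━━━━━━━━━━━━━━━━┛  ┃
he process manages incoming r┃           ┃
he pipeline processes network┃           ┃
he architecture validates mem┃           ┃
                             ┃           ┃
━━━━━━━━━━━━━━━━━━━━━━━━━━━━━┛           ┃
         ┗━━━━━━━━━━━━━━━━━━━━━━━━━━━━━━━┛


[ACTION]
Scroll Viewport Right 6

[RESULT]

┃key2 = value72                 ┃  ┃      
┃key3 = value54                 ┃  ┃      
┃key4 = value74                 ┃  ┃      
┃key5 = value65                 ┃  ┃      
┃key6 = value79                 ┃  ┃      
┃$ git status                   ┃  ┃      
┃On branch main                 ┃  ┃      
┗━━━━━━━━━━━━━━━━━━━━━━━━━━━━━━━┛  ┃      
cess manages incoming r┃           ┃      
eline processes network┃           ┃      
hitecture validates mem┃           ┃      
                       ┃           ┃      
━━━━━━━━━━━━━━━━━━━━━━━┛           ┃      
   ┗━━━━━━━━━━━━━━━━━━━━━━━━━━━━━━━┛      


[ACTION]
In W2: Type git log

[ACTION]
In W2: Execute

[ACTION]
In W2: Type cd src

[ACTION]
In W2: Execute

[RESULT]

┃        modified:   utils.py   ┃  ┃      
┃$ git log                      ┃  ┃      
┃aba118b Refactor               ┃  ┃      
┃eb4c224 Update docs            ┃  ┃      
┃$ cd src                       ┃  ┃      
┃                               ┃  ┃      
┃$ █                            ┃  ┃      
┗━━━━━━━━━━━━━━━━━━━━━━━━━━━━━━━┛  ┃      
cess manages incoming r┃           ┃      
eline processes network┃           ┃      
hitecture validates mem┃           ┃      
                       ┃           ┃      
━━━━━━━━━━━━━━━━━━━━━━━┛           ┃      
   ┗━━━━━━━━━━━━━━━━━━━━━━━━━━━━━━━┛      


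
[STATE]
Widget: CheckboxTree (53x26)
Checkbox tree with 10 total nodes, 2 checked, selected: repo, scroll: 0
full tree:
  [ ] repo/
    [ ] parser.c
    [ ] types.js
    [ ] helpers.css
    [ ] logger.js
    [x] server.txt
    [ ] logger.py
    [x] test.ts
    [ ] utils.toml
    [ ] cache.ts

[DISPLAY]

>[-] repo/                                           
   [ ] parser.c                                      
   [ ] types.js                                      
   [ ] helpers.css                                   
   [ ] logger.js                                     
   [x] server.txt                                    
   [ ] logger.py                                     
   [x] test.ts                                       
   [ ] utils.toml                                    
   [ ] cache.ts                                      
                                                     
                                                     
                                                     
                                                     
                                                     
                                                     
                                                     
                                                     
                                                     
                                                     
                                                     
                                                     
                                                     
                                                     
                                                     
                                                     


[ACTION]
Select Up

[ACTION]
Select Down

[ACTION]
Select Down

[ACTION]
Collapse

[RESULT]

 [-] repo/                                           
   [ ] parser.c                                      
>  [ ] types.js                                      
   [ ] helpers.css                                   
   [ ] logger.js                                     
   [x] server.txt                                    
   [ ] logger.py                                     
   [x] test.ts                                       
   [ ] utils.toml                                    
   [ ] cache.ts                                      
                                                     
                                                     
                                                     
                                                     
                                                     
                                                     
                                                     
                                                     
                                                     
                                                     
                                                     
                                                     
                                                     
                                                     
                                                     
                                                     


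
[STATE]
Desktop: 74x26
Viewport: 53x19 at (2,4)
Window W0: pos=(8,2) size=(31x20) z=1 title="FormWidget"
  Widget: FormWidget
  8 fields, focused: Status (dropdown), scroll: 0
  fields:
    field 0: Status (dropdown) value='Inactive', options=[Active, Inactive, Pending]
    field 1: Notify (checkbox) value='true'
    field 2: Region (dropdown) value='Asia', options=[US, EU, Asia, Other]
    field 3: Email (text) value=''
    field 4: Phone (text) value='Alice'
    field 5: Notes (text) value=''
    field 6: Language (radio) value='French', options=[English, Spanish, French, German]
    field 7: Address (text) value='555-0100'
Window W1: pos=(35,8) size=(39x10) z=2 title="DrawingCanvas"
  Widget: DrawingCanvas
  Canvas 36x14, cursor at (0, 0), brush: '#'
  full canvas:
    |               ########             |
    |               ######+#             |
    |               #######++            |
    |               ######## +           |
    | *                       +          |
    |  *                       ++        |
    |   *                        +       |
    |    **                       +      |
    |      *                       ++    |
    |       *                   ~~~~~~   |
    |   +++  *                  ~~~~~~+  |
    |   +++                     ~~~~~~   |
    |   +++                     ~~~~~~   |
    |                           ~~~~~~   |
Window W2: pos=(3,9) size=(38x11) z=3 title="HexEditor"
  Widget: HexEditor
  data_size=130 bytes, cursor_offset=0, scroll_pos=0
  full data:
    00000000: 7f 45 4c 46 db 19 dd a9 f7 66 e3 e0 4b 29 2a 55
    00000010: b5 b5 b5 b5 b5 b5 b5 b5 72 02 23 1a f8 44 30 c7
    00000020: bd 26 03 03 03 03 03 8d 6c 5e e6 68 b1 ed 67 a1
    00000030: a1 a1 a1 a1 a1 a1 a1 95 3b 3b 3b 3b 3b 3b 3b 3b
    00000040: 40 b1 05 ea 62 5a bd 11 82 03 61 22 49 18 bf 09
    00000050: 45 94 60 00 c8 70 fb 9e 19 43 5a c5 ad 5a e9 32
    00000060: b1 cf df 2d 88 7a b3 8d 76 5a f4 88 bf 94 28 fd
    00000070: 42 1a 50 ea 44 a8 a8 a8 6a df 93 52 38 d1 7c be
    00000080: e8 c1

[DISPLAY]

      ┠─────────────────────────────┨                
      ┃> Status:     [Inactive    ▼]┃                
      ┃  Notify:     [x]            ┃                
      ┃  Region:     [Asia        ▼]┃                
      ┃  Email:      [           ┏━━━━━━━━━━━━━━━━━━━
 ┏━━━━━━━━━━━━━━━━━━━━━━━━━━━━━━━━━━━━┓ingCanvas     
 ┃ HexEditor                          ┃──────────────
 ┠────────────────────────────────────┨          ####
 ┃00000000  7F 45 4c 46 db 19 dd a9  f┃          ####
 ┃00000010  b5 b5 b5 b5 b5 b5 b5 b5  7┃          ####
 ┃00000020  bd 26 03 03 03 03 03 8d  6┃          ####
 ┃00000030  a1 a1 a1 a1 a1 a1 a1 95  3┃              
 ┃00000040  40 b1 05 ea 62 5a bd 11  8┃              
 ┃00000050  45 94 60 00 c8 70 fb 9e  1┃━━━━━━━━━━━━━━
 ┃00000060  b1 cf df 2d 88 7a b3 8d  7┃              
 ┗━━━━━━━━━━━━━━━━━━━━━━━━━━━━━━━━━━━━┛              
      ┃                             ┃                
      ┗━━━━━━━━━━━━━━━━━━━━━━━━━━━━━┛                
                                                     


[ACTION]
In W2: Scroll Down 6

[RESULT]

      ┠─────────────────────────────┨                
      ┃> Status:     [Inactive    ▼]┃                
      ┃  Notify:     [x]            ┃                
      ┃  Region:     [Asia        ▼]┃                
      ┃  Email:      [           ┏━━━━━━━━━━━━━━━━━━━
 ┏━━━━━━━━━━━━━━━━━━━━━━━━━━━━━━━━━━━━┓ingCanvas     
 ┃ HexEditor                          ┃──────────────
 ┠────────────────────────────────────┨          ####
 ┃00000060  b1 cf df 2d 88 7a b3 8d  7┃          ####
 ┃00000070  42 1a 50 ea 44 a8 a8 a8  6┃          ####
 ┃00000080  e8 c1                     ┃          ####
 ┃                                    ┃              
 ┃                                    ┃              
 ┃                                    ┃━━━━━━━━━━━━━━
 ┃                                    ┃              
 ┗━━━━━━━━━━━━━━━━━━━━━━━━━━━━━━━━━━━━┛              
      ┃                             ┃                
      ┗━━━━━━━━━━━━━━━━━━━━━━━━━━━━━┛                
                                                     


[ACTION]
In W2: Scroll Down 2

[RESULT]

      ┠─────────────────────────────┨                
      ┃> Status:     [Inactive    ▼]┃                
      ┃  Notify:     [x]            ┃                
      ┃  Region:     [Asia        ▼]┃                
      ┃  Email:      [           ┏━━━━━━━━━━━━━━━━━━━
 ┏━━━━━━━━━━━━━━━━━━━━━━━━━━━━━━━━━━━━┓ingCanvas     
 ┃ HexEditor                          ┃──────────────
 ┠────────────────────────────────────┨          ####
 ┃00000080  e8 c1                     ┃          ####
 ┃                                    ┃          ####
 ┃                                    ┃          ####
 ┃                                    ┃              
 ┃                                    ┃              
 ┃                                    ┃━━━━━━━━━━━━━━
 ┃                                    ┃              
 ┗━━━━━━━━━━━━━━━━━━━━━━━━━━━━━━━━━━━━┛              
      ┃                             ┃                
      ┗━━━━━━━━━━━━━━━━━━━━━━━━━━━━━┛                
                                                     


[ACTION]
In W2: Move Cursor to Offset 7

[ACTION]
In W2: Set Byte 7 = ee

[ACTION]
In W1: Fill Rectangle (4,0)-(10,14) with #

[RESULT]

      ┠─────────────────────────────┨                
      ┃> Status:     [Inactive    ▼]┃                
      ┃  Notify:     [x]            ┃                
      ┃  Region:     [Asia        ▼]┃                
      ┃  Email:      [           ┏━━━━━━━━━━━━━━━━━━━
 ┏━━━━━━━━━━━━━━━━━━━━━━━━━━━━━━━━━━━━┓ingCanvas     
 ┃ HexEditor                          ┃──────────────
 ┠────────────────────────────────────┨          ####
 ┃00000080  e8 c1                     ┃          ####
 ┃                                    ┃          ####
 ┃                                    ┃          ####
 ┃                                    ┃##########    
 ┃                                    ┃##########    
 ┃                                    ┃━━━━━━━━━━━━━━
 ┃                                    ┃              
 ┗━━━━━━━━━━━━━━━━━━━━━━━━━━━━━━━━━━━━┛              
      ┃                             ┃                
      ┗━━━━━━━━━━━━━━━━━━━━━━━━━━━━━┛                
                                                     


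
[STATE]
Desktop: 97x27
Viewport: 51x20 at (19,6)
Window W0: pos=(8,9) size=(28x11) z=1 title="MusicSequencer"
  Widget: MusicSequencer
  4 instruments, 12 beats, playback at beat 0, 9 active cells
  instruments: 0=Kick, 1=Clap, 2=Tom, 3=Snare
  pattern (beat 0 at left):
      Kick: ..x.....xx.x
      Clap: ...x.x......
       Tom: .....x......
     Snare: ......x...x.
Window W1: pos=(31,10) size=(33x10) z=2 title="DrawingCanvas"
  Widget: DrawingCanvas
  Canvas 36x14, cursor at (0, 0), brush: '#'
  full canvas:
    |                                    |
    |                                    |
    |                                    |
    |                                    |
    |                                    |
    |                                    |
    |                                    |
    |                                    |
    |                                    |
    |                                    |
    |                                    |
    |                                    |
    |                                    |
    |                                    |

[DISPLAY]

                                                   
                                                   
                                                   
━━━━━━━━━━━━━━━━┓                                  
encer       ┏━━━━━━━━━━━━━━━━━━━━━━━━━━━━━━━┓      
────────────┃ DrawingCanvas                 ┃      
45678901    ┠───────────────────────────────┨      
····██·█    ┃+                              ┃      
·█······    ┃                               ┃      
·█······    ┃                               ┃      
··█···█·    ┃                               ┃      
            ┃                               ┃      
            ┃                               ┃      
━━━━━━━━━━━━┗━━━━━━━━━━━━━━━━━━━━━━━━━━━━━━━┛      
                                                   
                                                   
                                                   
                                                   
                                                   
                                                   


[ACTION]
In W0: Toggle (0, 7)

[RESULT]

                                                   
                                                   
                                                   
━━━━━━━━━━━━━━━━┓                                  
encer       ┏━━━━━━━━━━━━━━━━━━━━━━━━━━━━━━━┓      
────────────┃ DrawingCanvas                 ┃      
45678901    ┠───────────────────────────────┨      
···███·█    ┃+                              ┃      
·█······    ┃                               ┃      
·█······    ┃                               ┃      
··█···█·    ┃                               ┃      
            ┃                               ┃      
            ┃                               ┃      
━━━━━━━━━━━━┗━━━━━━━━━━━━━━━━━━━━━━━━━━━━━━━┛      
                                                   
                                                   
                                                   
                                                   
                                                   
                                                   


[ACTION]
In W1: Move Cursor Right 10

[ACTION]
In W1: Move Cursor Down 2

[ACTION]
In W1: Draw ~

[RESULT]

                                                   
                                                   
                                                   
━━━━━━━━━━━━━━━━┓                                  
encer       ┏━━━━━━━━━━━━━━━━━━━━━━━━━━━━━━━┓      
────────────┃ DrawingCanvas                 ┃      
45678901    ┠───────────────────────────────┨      
···███·█    ┃                               ┃      
·█······    ┃                               ┃      
·█······    ┃          ~                    ┃      
··█···█·    ┃                               ┃      
            ┃                               ┃      
            ┃                               ┃      
━━━━━━━━━━━━┗━━━━━━━━━━━━━━━━━━━━━━━━━━━━━━━┛      
                                                   
                                                   
                                                   
                                                   
                                                   
                                                   


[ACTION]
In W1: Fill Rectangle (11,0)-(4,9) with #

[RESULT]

                                                   
                                                   
                                                   
━━━━━━━━━━━━━━━━┓                                  
encer       ┏━━━━━━━━━━━━━━━━━━━━━━━━━━━━━━━┓      
────────────┃ DrawingCanvas                 ┃      
45678901    ┠───────────────────────────────┨      
···███·█    ┃                               ┃      
·█······    ┃                               ┃      
·█······    ┃          ~                    ┃      
··█···█·    ┃                               ┃      
            ┃##########                     ┃      
            ┃##########                     ┃      
━━━━━━━━━━━━┗━━━━━━━━━━━━━━━━━━━━━━━━━━━━━━━┛      
                                                   
                                                   
                                                   
                                                   
                                                   
                                                   
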